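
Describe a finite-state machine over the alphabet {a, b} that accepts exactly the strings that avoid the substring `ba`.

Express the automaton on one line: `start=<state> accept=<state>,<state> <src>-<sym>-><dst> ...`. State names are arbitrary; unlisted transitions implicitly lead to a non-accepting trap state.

Track partial matches of the forbidden pattern `ba`. State q2 is a dead state reached once `ba` has occurred; every other state accepts. q0 means no part of `ba` is currently matched.
A 3-state machine:
        a   b  
>* q0   q0  q1 
 * q1   q2  q1 
   q2   q2  q2 
(> = start, * = accepting)

start=q0 accept=q0,q1 q0-a->q0 q0-b->q1 q1-a->q2 q1-b->q1 q2-a->q2 q2-b->q2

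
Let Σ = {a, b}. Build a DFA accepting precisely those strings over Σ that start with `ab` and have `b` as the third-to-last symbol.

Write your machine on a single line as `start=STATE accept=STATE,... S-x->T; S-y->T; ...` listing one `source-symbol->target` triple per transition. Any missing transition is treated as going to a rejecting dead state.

start=q0; accept=q6,q7,q8,q9; q0-a->q1; q0-b->q2; q1-a->q2; q1-b->q3; q2-a->q2; q2-b->q2; q3-a->q4; q3-b->q5; q4-a->q6; q4-b->q7; q5-a->q8; q5-b->q9; q6-a->q10; q6-b->q3; q7-a->q4; q7-b->q5; q8-a->q6; q8-b->q7; q9-a->q8; q9-b->q9; q10-a->q10; q10-b->q3

Build one automaton per condition and run them in lockstep. One (4 states) tracks whether the input so far still matches the prefix `ab`; the other (15 states) tracks the last 3 symbols read. Each combined state is a pair, one component from each; accept when both components accept. After merging equivalent states the machine shrinks.
11 states suffice.
          a    b  
>  q0     q1   q2 
   q1     q2   q3 
   q2     q2   q2 
   q3     q4   q5 
   q4     q6   q7 
   q5     q8   q9 
 * q6    q10   q3 
 * q7     q4   q5 
 * q8     q6   q7 
 * q9     q8   q9 
   q10   q10   q3 
(> = start, * = accepting)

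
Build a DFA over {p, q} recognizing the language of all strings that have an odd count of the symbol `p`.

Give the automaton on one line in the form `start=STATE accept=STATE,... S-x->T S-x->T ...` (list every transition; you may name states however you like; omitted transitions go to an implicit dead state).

start=A accept=B A-p->B A-q->A B-p->A B-q->B

Keep the running count of `p`s modulo 2: each `p` advances along the cycle A → B → A while other symbols loop. Accept at B.
       p  q 
>  A   B  A 
 * B   A  B 
(> = start, * = accepting)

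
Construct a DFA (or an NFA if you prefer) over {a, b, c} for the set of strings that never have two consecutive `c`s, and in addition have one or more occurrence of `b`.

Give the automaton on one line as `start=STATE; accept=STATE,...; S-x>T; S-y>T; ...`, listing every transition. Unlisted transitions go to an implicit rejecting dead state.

start=q0; accept=q1,q3,q4,q6; q0-a>q0; q0-b>q1; q0-c>q2; q1-a>q1; q1-b>q3; q1-c>q4; q2-a>q0; q2-b>q1; q2-c>q5; q3-a>q3; q3-b>q3; q3-c>q6; q4-a>q1; q4-b>q3; q4-c>q7; q5-a>q5; q5-b>q7; q5-c>q5; q6-a>q3; q6-b>q3; q6-c>q8; q7-a>q7; q7-b>q8; q7-c>q7; q8-a>q8; q8-b>q8; q8-c>q8

Handle the two conditions separately and then intersect. The first has 3 states tracking partial matches of the forbidden pattern `cc`; the second has 3 states tracking the count of `b`s, saturating at 2. A product state is a pair (one from each), accepting exactly when both do.
        a   b   c  
>  q0   q0  q1  q2 
 * q1   q1  q3  q4 
   q2   q0  q1  q5 
 * q3   q3  q3  q6 
 * q4   q1  q3  q7 
   q5   q5  q7  q5 
 * q6   q3  q3  q8 
   q7   q7  q8  q7 
   q8   q8  q8  q8 
(> = start, * = accepting)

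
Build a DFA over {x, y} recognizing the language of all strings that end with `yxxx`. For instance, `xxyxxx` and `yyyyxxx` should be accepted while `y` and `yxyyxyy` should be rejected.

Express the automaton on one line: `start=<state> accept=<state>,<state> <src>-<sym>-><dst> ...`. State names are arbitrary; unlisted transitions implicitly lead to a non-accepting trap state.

Let each state record the length of the longest suffix of the input read so far that is also a prefix of `yxxx`. S1 means the last symbol is `y`; S2 means the last 2 symbols are `yx`; S3 means the last 3 symbols are `yxx`; S4 means the last 4 symbols are `yxxx`. Accept only at S4, where the string currently ends in `yxxx`.
With 5 states:
        x   y  
>  S0   S0  S1 
   S1   S2  S1 
   S2   S3  S1 
   S3   S4  S1 
 * S4   S0  S1 
(> = start, * = accepting)

start=S0 accept=S4 S0-x->S0 S0-y->S1 S1-x->S2 S1-y->S1 S2-x->S3 S2-y->S1 S3-x->S4 S3-y->S1 S4-x->S0 S4-y->S1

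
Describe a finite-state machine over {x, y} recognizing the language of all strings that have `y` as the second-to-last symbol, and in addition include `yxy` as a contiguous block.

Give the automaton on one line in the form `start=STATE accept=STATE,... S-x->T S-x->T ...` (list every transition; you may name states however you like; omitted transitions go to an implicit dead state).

start=S0 accept=S4,S5 S0-x->S0 S0-y->S1 S1-x->S2 S1-y->S1 S2-x->S0 S2-y->S3 S3-x->S4 S3-y->S5 S4-x->S6 S4-y->S3 S5-x->S4 S5-y->S5 S6-x->S6 S6-y->S3

Run two small machines in parallel and take their product. One (7 states) tracks the last 2 symbols read; the other (4 states) tracks whether and how much of `yxy` has been seen. Each combined state is a pair, one component from each; accept when both components accept. Minimizing collapses redundant product states.
        x   y  
>  S0   S0  S1 
   S1   S2  S1 
   S2   S0  S3 
   S3   S4  S5 
 * S4   S6  S3 
 * S5   S4  S5 
   S6   S6  S3 
(> = start, * = accepting)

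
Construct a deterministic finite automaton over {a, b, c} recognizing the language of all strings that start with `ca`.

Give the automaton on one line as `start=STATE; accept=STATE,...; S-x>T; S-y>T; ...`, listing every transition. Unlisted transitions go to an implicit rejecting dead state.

start=s0; accept=s2; s0-a>s3; s0-b>s3; s0-c>s1; s1-a>s2; s1-b>s3; s1-c>s3; s2-a>s2; s2-b>s2; s2-c>s2; s3-a>s3; s3-b>s3; s3-c>s3

Walk along `ca` while the input agrees: from s0 take `c` to s1, and so on. Any deviation drops to the rejecting sink s3. Once s2 is reached the prefix is confirmed and every continuation is accepted.
4 states suffice.
        a   b   c  
>  s0   s3  s3  s1 
   s1   s2  s3  s3 
 * s2   s2  s2  s2 
   s3   s3  s3  s3 
(> = start, * = accepting)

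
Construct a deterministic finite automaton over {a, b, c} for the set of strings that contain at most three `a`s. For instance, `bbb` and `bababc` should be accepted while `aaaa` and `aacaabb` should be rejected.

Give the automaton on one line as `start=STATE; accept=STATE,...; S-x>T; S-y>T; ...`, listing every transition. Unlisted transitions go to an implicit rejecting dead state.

start=S0; accept=S0,S1,S2,S3; S0-a>S1; S0-b>S0; S0-c>S0; S1-a>S2; S1-b>S1; S1-c>S1; S2-a>S3; S2-b>S2; S2-c>S2; S3-a>S4; S3-b>S3; S3-c>S3; S4-a>S4; S4-b>S4; S4-c>S4

Count `a`s, saturating at 4: states S0 through S3 mean 0 through 3 `a`s seen; S4 means more than 3. Each `a` increments (capped at S4); other symbols loop. Accept from {S0, S1, S2, S3}.
5 states suffice.
        a   b   c  
>* S0   S1  S0  S0 
 * S1   S2  S1  S1 
 * S2   S3  S2  S2 
 * S3   S4  S3  S3 
   S4   S4  S4  S4 
(> = start, * = accepting)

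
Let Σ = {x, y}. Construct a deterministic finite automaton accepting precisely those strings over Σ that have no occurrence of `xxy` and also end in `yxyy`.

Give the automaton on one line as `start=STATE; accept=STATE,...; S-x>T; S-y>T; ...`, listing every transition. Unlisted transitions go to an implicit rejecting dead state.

Handle the two conditions separately and then intersect. One (4 states) tracks partial matches of the forbidden pattern `xxy`; the other (5 states) tracks how much of the suffix `yxyy` has currently been matched. Each combined state is a pair, one component from each; accept when both components accept.
With 12 states:
          x    y  
>  S0     S1   S2 
   S1     S3   S2 
   S2     S4   S2 
   S3     S3   S5 
   S4     S3   S6 
   S5     S7   S5 
   S6     S4   S8 
   S7     S9  S10 
 * S8     S4   S2 
   S9     S9   S5 
   S10    S7  S11 
   S11    S7   S5 
(> = start, * = accepting)

start=S0; accept=S8; S0-x>S1; S0-y>S2; S1-x>S3; S1-y>S2; S2-x>S4; S2-y>S2; S3-x>S3; S3-y>S5; S4-x>S3; S4-y>S6; S5-x>S7; S5-y>S5; S6-x>S4; S6-y>S8; S7-x>S9; S7-y>S10; S8-x>S4; S8-y>S2; S9-x>S9; S9-y>S5; S10-x>S7; S10-y>S11; S11-x>S7; S11-y>S5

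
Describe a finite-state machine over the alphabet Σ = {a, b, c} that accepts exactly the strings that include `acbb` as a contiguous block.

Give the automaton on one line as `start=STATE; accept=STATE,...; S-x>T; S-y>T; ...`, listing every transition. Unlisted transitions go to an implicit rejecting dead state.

start=s0; accept=s4; s0-a>s1; s0-b>s0; s0-c>s0; s1-a>s1; s1-b>s0; s1-c>s2; s2-a>s1; s2-b>s3; s2-c>s0; s3-a>s1; s3-b>s4; s3-c>s0; s4-a>s4; s4-b>s4; s4-c>s4

States s0..s3 record the length of the longest prefix of `acbb` that matches the current input suffix. Reaching s4 means `acbb` has been seen, and we stay there forever. Accept from s4.
A 5-state machine:
        a   b   c  
>  s0   s1  s0  s0 
   s1   s1  s0  s2 
   s2   s1  s3  s0 
   s3   s1  s4  s0 
 * s4   s4  s4  s4 
(> = start, * = accepting)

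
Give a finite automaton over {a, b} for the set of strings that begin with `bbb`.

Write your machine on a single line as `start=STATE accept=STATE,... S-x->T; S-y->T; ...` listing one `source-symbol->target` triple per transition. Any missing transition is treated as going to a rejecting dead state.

Check the first 3 symbols one by one: q0 through q2 record how many have matched `bbb` so far; any wrong symbol goes to the dead state q4. After all 3 match we enter the accepting sink q3.
With 5 states:
        a   b  
>  q0   q4  q1 
   q1   q4  q2 
   q2   q4  q3 
 * q3   q3  q3 
   q4   q4  q4 
(> = start, * = accepting)

start=q0; accept=q3; q0-a->q4; q0-b->q1; q1-a->q4; q1-b->q2; q2-a->q4; q2-b->q3; q3-a->q3; q3-b->q3; q4-a->q4; q4-b->q4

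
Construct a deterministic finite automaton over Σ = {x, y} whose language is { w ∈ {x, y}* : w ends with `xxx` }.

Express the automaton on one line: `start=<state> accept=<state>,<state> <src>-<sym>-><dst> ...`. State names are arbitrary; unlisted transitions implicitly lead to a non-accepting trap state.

start=q0 accept=q3 q0-x->q1 q0-y->q0 q1-x->q2 q1-y->q0 q2-x->q3 q2-y->q0 q3-x->q3 q3-y->q0

Remember how much of `xxx` the current input suffix matches. State q0 means no match yet; q1 means the last symbol is `x`; q2 means the last 2 symbols are `xx`; q3 means the last 3 symbols are `xxx`. Only q3 accepts. On a mismatch, fall back to the longest proper suffix that is still a prefix of `xxx`.
4 states suffice.
        x   y  
>  q0   q1  q0 
   q1   q2  q0 
   q2   q3  q0 
 * q3   q3  q0 
(> = start, * = accepting)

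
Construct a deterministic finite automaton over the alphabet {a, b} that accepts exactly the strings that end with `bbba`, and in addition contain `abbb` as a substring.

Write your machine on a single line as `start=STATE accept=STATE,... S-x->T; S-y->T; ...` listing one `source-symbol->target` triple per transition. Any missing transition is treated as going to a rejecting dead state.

start=s0; accept=s9; s0-a->s1; s0-b->s2; s1-a->s1; s1-b->s3; s2-a->s1; s2-b->s4; s3-a->s1; s3-b->s5; s4-a->s1; s4-b->s6; s5-a->s1; s5-b->s7; s6-a->s8; s6-b->s6; s7-a->s9; s7-b->s7; s8-a->s1; s8-b->s3; s9-a->s10; s9-b->s11; s10-a->s10; s10-b->s11; s11-a->s10; s11-b->s12; s12-a->s10; s12-b->s7

Build one automaton per condition and run them in lockstep. The first has 5 states tracking how much of the suffix `bbba` has currently been matched; the second has 5 states tracking whether and how much of `abbb` has been seen. A product state is a pair (one from each), accepting exactly when both do.
A 13-state machine:
          a    b  
>  s0     s1   s2 
   s1     s1   s3 
   s2     s1   s4 
   s3     s1   s5 
   s4     s1   s6 
   s5     s1   s7 
   s6     s8   s6 
   s7     s9   s7 
   s8     s1   s3 
 * s9    s10  s11 
   s10   s10  s11 
   s11   s10  s12 
   s12   s10   s7 
(> = start, * = accepting)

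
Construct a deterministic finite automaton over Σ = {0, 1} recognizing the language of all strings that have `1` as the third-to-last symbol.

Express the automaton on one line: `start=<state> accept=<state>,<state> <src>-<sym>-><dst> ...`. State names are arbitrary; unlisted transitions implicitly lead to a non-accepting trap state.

Because acceptance depends on a position counted from the end, the machine has to buffer the most recent 3 symbols. Make each state the string of the last up-to-3 symbols read; on input `x` shift the window left and append `x`. Accept when the buffered window has length 3 and begins with `1`.
With 15 states:
          0    1  
>  s0     s1   s2 
   s1     s3   s4 
   s2     s5   s6 
   s3     s7   s8 
   s4     s9  s10 
   s5    s11  s12 
   s6    s13  s14 
   s7     s7   s8 
   s8     s9  s10 
   s9    s11  s12 
   s10   s13  s14 
 * s11    s7   s8 
 * s12    s9  s10 
 * s13   s11  s12 
 * s14   s13  s14 
(> = start, * = accepting)

start=s0 accept=s11,s12,s13,s14 s0-0->s1 s0-1->s2 s1-0->s3 s1-1->s4 s2-0->s5 s2-1->s6 s3-0->s7 s3-1->s8 s4-0->s9 s4-1->s10 s5-0->s11 s5-1->s12 s6-0->s13 s6-1->s14 s7-0->s7 s7-1->s8 s8-0->s9 s8-1->s10 s9-0->s11 s9-1->s12 s10-0->s13 s10-1->s14 s11-0->s7 s11-1->s8 s12-0->s9 s12-1->s10 s13-0->s11 s13-1->s12 s14-0->s13 s14-1->s14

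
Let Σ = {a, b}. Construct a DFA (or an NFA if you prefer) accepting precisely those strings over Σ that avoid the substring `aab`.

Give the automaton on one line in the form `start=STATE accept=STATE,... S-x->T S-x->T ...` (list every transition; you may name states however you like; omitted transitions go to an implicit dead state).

start=q0 accept=q0,q1,q2 q0-a->q1 q0-b->q0 q1-a->q2 q1-b->q0 q2-a->q2 q2-b->q3 q3-a->q3 q3-b->q3

This is the complement of 'contains `aab`'. Use the same substring-matching states — q0 through q3 holding how much of `aab` has just been matched — but flip the accepting set: everything except the trap q3 accepts.
With 4 states:
        a   b  
>* q0   q1  q0 
 * q1   q2  q0 
 * q2   q2  q3 
   q3   q3  q3 
(> = start, * = accepting)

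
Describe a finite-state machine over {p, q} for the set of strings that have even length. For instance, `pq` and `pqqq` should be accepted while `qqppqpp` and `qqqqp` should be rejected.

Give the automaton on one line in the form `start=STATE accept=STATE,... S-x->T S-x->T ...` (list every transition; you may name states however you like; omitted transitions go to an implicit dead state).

Only the length mod 2 matters, so use a 2-cycle: from any state, every input symbol moves to the next state, wrapping s1 back to s0. Mark s0 accepting.
        p   q  
>* s0   s1  s1 
   s1   s0  s0 
(> = start, * = accepting)

start=s0 accept=s0 s0-p->s1 s0-q->s1 s1-p->s0 s1-q->s0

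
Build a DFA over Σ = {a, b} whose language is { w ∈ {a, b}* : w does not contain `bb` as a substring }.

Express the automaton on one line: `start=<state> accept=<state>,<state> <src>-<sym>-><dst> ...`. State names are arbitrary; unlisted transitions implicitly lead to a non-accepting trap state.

start=s0 accept=s0,s1 s0-a->s0 s0-b->s1 s1-a->s0 s1-b->s2 s2-a->s2 s2-b->s2

This is the complement of 'contains `bb`'. Use the same substring-matching states — s0 through s2 holding how much of `bb` has just been matched — but flip the accepting set: everything except the trap s2 accepts.
A 3-state machine:
        a   b  
>* s0   s0  s1 
 * s1   s0  s2 
   s2   s2  s2 
(> = start, * = accepting)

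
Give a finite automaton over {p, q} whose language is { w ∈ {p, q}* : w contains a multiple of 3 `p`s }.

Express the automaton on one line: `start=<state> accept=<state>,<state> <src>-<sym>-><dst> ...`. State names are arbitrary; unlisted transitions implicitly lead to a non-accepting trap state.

Keep the running count of `p`s modulo 3: each `p` advances along the cycle S0 → S1 → S2 → S0 while other symbols loop. Accept at S0.
        p   q  
>* S0   S1  S0 
   S1   S2  S1 
   S2   S0  S2 
(> = start, * = accepting)

start=S0 accept=S0 S0-p->S1 S0-q->S0 S1-p->S2 S1-q->S1 S2-p->S0 S2-q->S2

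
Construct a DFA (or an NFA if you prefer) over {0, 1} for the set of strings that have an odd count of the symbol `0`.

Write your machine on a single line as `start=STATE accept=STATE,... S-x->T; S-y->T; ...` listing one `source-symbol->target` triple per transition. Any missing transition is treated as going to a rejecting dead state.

start=q0; accept=q1; q0-0->q1; q0-1->q0; q1-0->q0; q1-1->q1

Keep the running count of `0`s modulo 2: each `0` advances along the cycle q0 → q1 → q0 while other symbols loop. Accept at q1.
A 2-state machine:
        0   1  
>  q0   q1  q0 
 * q1   q0  q1 
(> = start, * = accepting)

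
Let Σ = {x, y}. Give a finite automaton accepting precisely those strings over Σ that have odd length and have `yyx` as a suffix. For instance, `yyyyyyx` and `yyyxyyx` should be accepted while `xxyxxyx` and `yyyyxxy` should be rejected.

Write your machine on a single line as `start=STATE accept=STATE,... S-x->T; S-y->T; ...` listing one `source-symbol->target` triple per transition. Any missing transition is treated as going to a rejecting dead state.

start=A; accept=G; A-x->B; A-y->C; B-x->A; B-y->D; C-x->A; C-y->E; D-x->B; D-y->F; E-x->G; E-y->F; F-x->H; F-y->E; G-x->A; G-y->D; H-x->B; H-y->C

Build one automaton per condition and run them in lockstep. One (2 states) tracks the input length modulo 2; the other (4 states) tracks how much of the suffix `yyx` has currently been matched. Each combined state is a pair, one component from each; accept when both components accept.
8 states suffice.
       x  y 
>  A   B  C 
   B   A  D 
   C   A  E 
   D   B  F 
   E   G  F 
   F   H  E 
 * G   A  D 
   H   B  C 
(> = start, * = accepting)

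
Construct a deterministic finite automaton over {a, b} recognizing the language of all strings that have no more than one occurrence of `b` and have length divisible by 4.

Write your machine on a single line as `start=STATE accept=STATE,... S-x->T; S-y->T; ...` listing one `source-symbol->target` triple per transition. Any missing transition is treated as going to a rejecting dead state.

Handle the two conditions separately and then intersect. One (3 states) tracks the count of `b`s, saturating at 2; the other (4 states) tracks the input length modulo 4. Each combined state is a pair, one component from each; accept when both components accept. After merging equivalent states the machine shrinks.
With 9 states:
        a   b  
>* S0   S1  S2 
   S1   S3  S4 
   S2   S4  S5 
   S3   S6  S7 
   S4   S7  S5 
   S5   S5  S5 
   S6   S0  S8 
   S7   S8  S5 
 * S8   S2  S5 
(> = start, * = accepting)

start=S0; accept=S0,S8; S0-a->S1; S0-b->S2; S1-a->S3; S1-b->S4; S2-a->S4; S2-b->S5; S3-a->S6; S3-b->S7; S4-a->S7; S4-b->S5; S5-a->S5; S5-b->S5; S6-a->S0; S6-b->S8; S7-a->S8; S7-b->S5; S8-a->S2; S8-b->S5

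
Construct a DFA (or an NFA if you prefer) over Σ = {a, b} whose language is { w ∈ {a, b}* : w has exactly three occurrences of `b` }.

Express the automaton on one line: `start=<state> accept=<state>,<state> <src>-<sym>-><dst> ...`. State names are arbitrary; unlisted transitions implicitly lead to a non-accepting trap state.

Count `b`s, saturating at 4: states q0 through q3 mean 0 through 3 `b`s seen; q4 means more than 3. Each `b` increments (capped at q4); other symbols loop. Accept from {q3}.
        a   b  
>  q0   q0  q1 
   q1   q1  q2 
   q2   q2  q3 
 * q3   q3  q4 
   q4   q4  q4 
(> = start, * = accepting)

start=q0 accept=q3 q0-a->q0 q0-b->q1 q1-a->q1 q1-b->q2 q2-a->q2 q2-b->q3 q3-a->q3 q3-b->q4 q4-a->q4 q4-b->q4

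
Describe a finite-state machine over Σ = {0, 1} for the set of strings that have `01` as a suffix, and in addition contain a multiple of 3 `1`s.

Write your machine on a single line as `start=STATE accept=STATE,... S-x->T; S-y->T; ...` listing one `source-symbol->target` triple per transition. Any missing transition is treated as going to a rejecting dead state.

Run two small machines in parallel and take their product. One (3 states) tracks how much of the suffix `01` has currently been matched; the other (3 states) tracks the count of `1`s modulo 3. Each combined state is a pair, one component from each; accept when both components accept. Equivalent product states are then merged.
        0   1  
>  s0   s0  s1 
   s1   s1  s2 
   s2   s3  s0 
   s3   s3  s4 
 * s4   s0  s1 
(> = start, * = accepting)

start=s0; accept=s4; s0-0->s0; s0-1->s1; s1-0->s1; s1-1->s2; s2-0->s3; s2-1->s0; s3-0->s3; s3-1->s4; s4-0->s0; s4-1->s1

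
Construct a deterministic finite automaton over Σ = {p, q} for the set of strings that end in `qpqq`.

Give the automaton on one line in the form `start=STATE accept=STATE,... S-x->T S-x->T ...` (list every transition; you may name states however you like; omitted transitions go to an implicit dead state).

start=s0 accept=s4 s0-p->s0 s0-q->s1 s1-p->s2 s1-q->s1 s2-p->s0 s2-q->s3 s3-p->s2 s3-q->s4 s4-p->s2 s4-q->s1

Let each state record the length of the longest suffix of the input read so far that is also a prefix of `qpqq`. s1 means the last symbol is `q`; s2 means the last 2 symbols are `qp`; s3 means the last 3 symbols are `qpq`; s4 means the last 4 symbols are `qpqq`. Accept only at s4, where the string currently ends in `qpqq`.
5 states suffice.
        p   q  
>  s0   s0  s1 
   s1   s2  s1 
   s2   s0  s3 
   s3   s2  s4 
 * s4   s2  s1 
(> = start, * = accepting)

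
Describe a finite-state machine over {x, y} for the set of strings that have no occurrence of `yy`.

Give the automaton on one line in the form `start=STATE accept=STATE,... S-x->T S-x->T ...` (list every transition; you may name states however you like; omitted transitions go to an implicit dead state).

start=q0 accept=q0,q1 q0-x->q0 q0-y->q1 q1-x->q0 q1-y->q2 q2-x->q2 q2-y->q2

Track partial matches of the forbidden pattern `yy`. State q2 is a dead state reached once `yy` has occurred; every other state accepts. q0 means no part of `yy` is currently matched.
A 3-state machine:
        x   y  
>* q0   q0  q1 
 * q1   q0  q2 
   q2   q2  q2 
(> = start, * = accepting)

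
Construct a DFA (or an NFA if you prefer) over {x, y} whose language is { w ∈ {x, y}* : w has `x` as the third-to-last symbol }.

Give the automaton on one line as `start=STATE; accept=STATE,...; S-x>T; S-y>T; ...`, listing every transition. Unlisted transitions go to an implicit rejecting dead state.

start=A; accept=H,I,J,K; A-x>B; A-y>C; B-x>D; B-y>E; C-x>F; C-y>G; D-x>H; D-y>I; E-x>J; E-y>K; F-x>L; F-y>M; G-x>N; G-y>O; H-x>H; H-y>I; I-x>J; I-y>K; J-x>L; J-y>M; K-x>N; K-y>O; L-x>H; L-y>I; M-x>J; M-y>K; N-x>L; N-y>M; O-x>N; O-y>O

A DFA must remember the last 3 symbols (since which symbol is third-to-last isn't known until the input ends). Use one state per possible window of the last ≤3 symbols; accept from those whose window starts with `x`.
       x  y 
>  A   B  C 
   B   D  E 
   C   F  G 
   D   H  I 
   E   J  K 
   F   L  M 
   G   N  O 
 * H   H  I 
 * I   J  K 
 * J   L  M 
 * K   N  O 
   L   H  I 
   M   J  K 
   N   L  M 
   O   N  O 
(> = start, * = accepting)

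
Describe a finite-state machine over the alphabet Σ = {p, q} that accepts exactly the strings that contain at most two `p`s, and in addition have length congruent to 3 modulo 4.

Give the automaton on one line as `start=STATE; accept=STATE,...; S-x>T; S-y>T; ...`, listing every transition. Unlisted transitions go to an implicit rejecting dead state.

Build one automaton per condition and run them in lockstep. One (4 states) tracks the count of `p`s, saturating at 3; the other (4 states) tracks the input length modulo 4. Each combined state is a pair, one component from each; accept when both components accept.
16 states suffice.
          p    q  
>  S0     S1   S2 
   S1     S3   S4 
   S2     S4   S5 
   S3     S6   S7 
   S4     S7   S8 
   S5     S8   S9 
   S6    S10  S10 
 * S7    S10  S11 
 * S8    S11  S12 
 * S9    S12   S0 
   S10   S13  S13 
   S11   S13  S14 
   S12   S14   S1 
   S13   S15  S15 
   S14   S15   S3 
   S15    S6   S6 
(> = start, * = accepting)

start=S0; accept=S7,S8,S9; S0-p>S1; S0-q>S2; S1-p>S3; S1-q>S4; S2-p>S4; S2-q>S5; S3-p>S6; S3-q>S7; S4-p>S7; S4-q>S8; S5-p>S8; S5-q>S9; S6-p>S10; S6-q>S10; S7-p>S10; S7-q>S11; S8-p>S11; S8-q>S12; S9-p>S12; S9-q>S0; S10-p>S13; S10-q>S13; S11-p>S13; S11-q>S14; S12-p>S14; S12-q>S1; S13-p>S15; S13-q>S15; S14-p>S15; S14-q>S3; S15-p>S6; S15-q>S6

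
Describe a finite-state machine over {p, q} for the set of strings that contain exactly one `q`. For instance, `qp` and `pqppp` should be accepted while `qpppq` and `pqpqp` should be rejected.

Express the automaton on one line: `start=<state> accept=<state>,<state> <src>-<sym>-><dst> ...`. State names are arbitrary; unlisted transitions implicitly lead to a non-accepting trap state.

Count `q`s, saturating at 2: state A means no `q` yet, B means one `q` seen, C means more than one. Each `q` increments (capped at C); other symbols loop. Accept from {B}.
3 states suffice.
       p  q 
>  A   A  B 
 * B   B  C 
   C   C  C 
(> = start, * = accepting)

start=A accept=B A-p->A A-q->B B-p->B B-q->C C-p->C C-q->C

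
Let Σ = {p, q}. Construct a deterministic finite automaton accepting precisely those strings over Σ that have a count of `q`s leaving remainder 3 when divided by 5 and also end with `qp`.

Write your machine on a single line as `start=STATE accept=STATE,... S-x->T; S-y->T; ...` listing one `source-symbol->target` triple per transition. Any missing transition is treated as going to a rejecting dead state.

Build one automaton per condition and run them in lockstep. One (5 states) tracks the count of `q`s modulo 5; the other (3 states) tracks how much of the suffix `qp` has currently been matched. Each combined state is a pair, one component from each; accept when both components accept. Equivalent product states are then merged.
7 states suffice.
        p   q  
>  S0   S0  S1 
   S1   S1  S2 
   S2   S2  S3 
   S3   S4  S5 
 * S4   S6  S5 
   S5   S5  S0 
   S6   S6  S5 
(> = start, * = accepting)

start=S0; accept=S4; S0-p->S0; S0-q->S1; S1-p->S1; S1-q->S2; S2-p->S2; S2-q->S3; S3-p->S4; S3-q->S5; S4-p->S6; S4-q->S5; S5-p->S5; S5-q->S0; S6-p->S6; S6-q->S5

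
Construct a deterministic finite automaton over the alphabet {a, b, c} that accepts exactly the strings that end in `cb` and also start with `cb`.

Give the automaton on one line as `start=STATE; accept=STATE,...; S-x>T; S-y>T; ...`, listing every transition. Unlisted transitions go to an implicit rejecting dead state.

Build one automaton per condition and run them in lockstep. One (3 states) tracks how much of the suffix `cb` has currently been matched; the other (4 states) tracks whether the input so far still matches the prefix `cb`. Each combined state is a pair, one component from each; accept when both components accept. After merging equivalent states the machine shrinks.
        a   b   c  
>  S0   S1  S1  S2 
   S1   S1  S1  S1 
   S2   S1  S3  S1 
 * S3   S4  S4  S5 
   S4   S4  S4  S5 
   S5   S4  S3  S5 
(> = start, * = accepting)

start=S0; accept=S3; S0-a>S1; S0-b>S1; S0-c>S2; S1-a>S1; S1-b>S1; S1-c>S1; S2-a>S1; S2-b>S3; S2-c>S1; S3-a>S4; S3-b>S4; S3-c>S5; S4-a>S4; S4-b>S4; S4-c>S5; S5-a>S4; S5-b>S3; S5-c>S5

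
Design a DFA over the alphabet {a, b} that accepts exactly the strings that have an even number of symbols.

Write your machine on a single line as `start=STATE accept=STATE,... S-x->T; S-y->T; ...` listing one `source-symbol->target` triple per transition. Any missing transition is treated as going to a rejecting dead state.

start=q0; accept=q0; q0-a->q1; q0-b->q1; q1-a->q0; q1-b->q0

Count input length modulo 2: every symbol advances one step around the cycle q0 → q1 → q0. Accept at q0.
        a   b  
>* q0   q1  q1 
   q1   q0  q0 
(> = start, * = accepting)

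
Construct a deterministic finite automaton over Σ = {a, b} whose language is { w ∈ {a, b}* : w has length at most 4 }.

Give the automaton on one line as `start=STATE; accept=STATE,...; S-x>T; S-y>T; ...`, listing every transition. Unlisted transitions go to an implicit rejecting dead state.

start=q0; accept=q0,q1,q2,q3,q4; q0-a>q1; q0-b>q1; q1-a>q2; q1-b>q2; q2-a>q3; q2-b>q3; q3-a>q4; q3-b>q4; q4-a>q5; q4-b>q5; q5-a>q5; q5-b>q5

Count input length up to 5: every symbol moves from q0 toward q5, which means 'more than 4' and absorbs. Accept from {q0, q1, q2, q3, q4}.
A 6-state machine:
        a   b  
>* q0   q1  q1 
 * q1   q2  q2 
 * q2   q3  q3 
 * q3   q4  q4 
 * q4   q5  q5 
   q5   q5  q5 
(> = start, * = accepting)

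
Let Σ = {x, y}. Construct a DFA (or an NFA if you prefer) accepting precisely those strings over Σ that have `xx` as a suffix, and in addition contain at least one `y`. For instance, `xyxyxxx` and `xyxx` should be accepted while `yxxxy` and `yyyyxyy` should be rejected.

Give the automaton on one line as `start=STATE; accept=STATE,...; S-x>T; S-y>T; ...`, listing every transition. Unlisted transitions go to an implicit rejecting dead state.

start=A; accept=G,I; A-x>B; A-y>C; B-x>D; B-y>C; C-x>E; C-y>F; D-x>D; D-y>C; E-x>G; E-y>F; F-x>H; F-y>F; G-x>G; G-y>F; H-x>I; H-y>F; I-x>I; I-y>F

Handle the two conditions separately and then intersect. The first has 3 states tracking how much of the suffix `xx` has currently been matched; the second has 3 states tracking the count of `y`s, saturating at 2. A product state is a pair (one from each), accepting exactly when both do.
A 9-state machine:
       x  y 
>  A   B  C 
   B   D  C 
   C   E  F 
   D   D  C 
   E   G  F 
   F   H  F 
 * G   G  F 
   H   I  F 
 * I   I  F 
(> = start, * = accepting)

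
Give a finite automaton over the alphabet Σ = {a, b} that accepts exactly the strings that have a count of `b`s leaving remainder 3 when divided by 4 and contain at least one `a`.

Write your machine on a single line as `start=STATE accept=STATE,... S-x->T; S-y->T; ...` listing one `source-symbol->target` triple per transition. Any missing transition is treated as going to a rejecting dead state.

start=S0; accept=S10,S11; S0-a->S1; S0-b->S2; S1-a->S3; S1-b->S4; S2-a->S4; S2-b->S5; S3-a->S3; S3-b->S6; S4-a->S6; S4-b->S7; S5-a->S7; S5-b->S8; S6-a->S6; S6-b->S9; S7-a->S9; S7-b->S10; S8-a->S10; S8-b->S0; S9-a->S9; S9-b->S11; S10-a->S11; S10-b->S1; S11-a->S11; S11-b->S3

Handle the two conditions separately and then intersect. One (4 states) tracks the count of `b`s modulo 4; the other (3 states) tracks the count of `a`s, saturating at 2. Each combined state is a pair, one component from each; accept when both components accept.
12 states suffice.
          a    b  
>  S0     S1   S2 
   S1     S3   S4 
   S2     S4   S5 
   S3     S3   S6 
   S4     S6   S7 
   S5     S7   S8 
   S6     S6   S9 
   S7     S9  S10 
   S8    S10   S0 
   S9     S9  S11 
 * S10   S11   S1 
 * S11   S11   S3 
(> = start, * = accepting)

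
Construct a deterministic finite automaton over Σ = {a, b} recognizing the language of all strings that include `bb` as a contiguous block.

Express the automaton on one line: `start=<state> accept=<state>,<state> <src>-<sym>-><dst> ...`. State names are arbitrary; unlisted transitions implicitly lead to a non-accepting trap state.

Track how much of `bb` has been matched so far: state q0 is no progress, q2 is the absorbing accept state reached once `bb` has occurred. Intermediate states record partial matches; on a mismatch, fall back to the longest reusable overlap.
A 3-state machine:
        a   b  
>  q0   q0  q1 
   q1   q0  q2 
 * q2   q2  q2 
(> = start, * = accepting)

start=q0 accept=q2 q0-a->q0 q0-b->q1 q1-a->q0 q1-b->q2 q2-a->q2 q2-b->q2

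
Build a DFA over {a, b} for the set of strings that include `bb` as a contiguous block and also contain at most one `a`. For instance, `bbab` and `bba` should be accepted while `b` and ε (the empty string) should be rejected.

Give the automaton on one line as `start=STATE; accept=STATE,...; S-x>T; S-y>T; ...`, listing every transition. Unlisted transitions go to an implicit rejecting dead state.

start=S0; accept=S5,S6; S0-a>S1; S0-b>S2; S1-a>S3; S1-b>S4; S2-a>S1; S2-b>S5; S3-a>S3; S3-b>S3; S4-a>S3; S4-b>S6; S5-a>S6; S5-b>S5; S6-a>S3; S6-b>S6

Handle the two conditions separately and then intersect. The first has 3 states tracking whether and how much of `bb` has been seen; the second has 3 states tracking the count of `a`s, saturating at 2. A product state is a pair (one from each), accepting exactly when both do. Minimizing collapses redundant product states.
With 7 states:
        a   b  
>  S0   S1  S2 
   S1   S3  S4 
   S2   S1  S5 
   S3   S3  S3 
   S4   S3  S6 
 * S5   S6  S5 
 * S6   S3  S6 
(> = start, * = accepting)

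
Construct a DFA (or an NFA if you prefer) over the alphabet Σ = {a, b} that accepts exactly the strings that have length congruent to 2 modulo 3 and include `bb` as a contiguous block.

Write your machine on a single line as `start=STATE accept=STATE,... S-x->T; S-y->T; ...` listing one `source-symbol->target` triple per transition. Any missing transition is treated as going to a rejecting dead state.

Handle the two conditions separately and then intersect. One (3 states) tracks the input length modulo 3; the other (3 states) tracks whether and how much of `bb` has been seen. Each combined state is a pair, one component from each; accept when both components accept.
With 9 states:
        a   b  
>  q0   q1  q2 
   q1   q3  q4 
   q2   q3  q5 
   q3   q0  q6 
   q4   q0  q7 
 * q5   q7  q7 
   q6   q1  q8 
   q7   q8  q8 
   q8   q5  q5 
(> = start, * = accepting)

start=q0; accept=q5; q0-a->q1; q0-b->q2; q1-a->q3; q1-b->q4; q2-a->q3; q2-b->q5; q3-a->q0; q3-b->q6; q4-a->q0; q4-b->q7; q5-a->q7; q5-b->q7; q6-a->q1; q6-b->q8; q7-a->q8; q7-b->q8; q8-a->q5; q8-b->q5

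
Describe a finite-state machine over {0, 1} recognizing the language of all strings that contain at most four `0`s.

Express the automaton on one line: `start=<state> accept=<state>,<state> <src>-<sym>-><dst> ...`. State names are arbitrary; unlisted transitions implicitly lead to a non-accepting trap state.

Count `0`s, saturating at 5: states q0 through q4 mean 0 through 4 `0`s seen; q5 means more than 4. Each `0` increments (capped at q5); other symbols loop. Accept from {q0, q1, q2, q3, q4}.
With 6 states:
        0   1  
>* q0   q1  q0 
 * q1   q2  q1 
 * q2   q3  q2 
 * q3   q4  q3 
 * q4   q5  q4 
   q5   q5  q5 
(> = start, * = accepting)

start=q0 accept=q0,q1,q2,q3,q4 q0-0->q1 q0-1->q0 q1-0->q2 q1-1->q1 q2-0->q3 q2-1->q2 q3-0->q4 q3-1->q3 q4-0->q5 q4-1->q4 q5-0->q5 q5-1->q5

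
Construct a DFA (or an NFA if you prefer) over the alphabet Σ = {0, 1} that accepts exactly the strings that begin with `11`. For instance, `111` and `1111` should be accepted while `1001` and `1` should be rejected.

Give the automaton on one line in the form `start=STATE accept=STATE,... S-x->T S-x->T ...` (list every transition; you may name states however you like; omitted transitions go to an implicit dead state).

start=s0 accept=s2 s0-0->s3 s0-1->s1 s1-0->s3 s1-1->s2 s2-0->s2 s2-1->s2 s3-0->s3 s3-1->s3

Walk along `11` while the input agrees: from s0 take `1` to s1, and so on. Any deviation drops to the rejecting sink s3. Once s2 is reached the prefix is confirmed and every continuation is accepted.
4 states suffice.
        0   1  
>  s0   s3  s1 
   s1   s3  s2 
 * s2   s2  s2 
   s3   s3  s3 
(> = start, * = accepting)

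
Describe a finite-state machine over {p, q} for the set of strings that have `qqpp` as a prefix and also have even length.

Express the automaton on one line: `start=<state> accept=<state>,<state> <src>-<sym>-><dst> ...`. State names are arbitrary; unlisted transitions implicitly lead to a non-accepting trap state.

Run two small machines in parallel and take their product. One (6 states) tracks whether the input so far still matches the prefix `qqpp`; the other (2 states) tracks the input length modulo 2. Each combined state is a pair, one component from each; accept when both components accept.
8 states suffice.
       p  q 
>  A   B  C 
   B   D  D 
   C   D  E 
   D   B  B 
   E   F  B 
   F   G  D 
 * G   H  H 
   H   G  G 
(> = start, * = accepting)

start=A accept=G A-p->B A-q->C B-p->D B-q->D C-p->D C-q->E D-p->B D-q->B E-p->F E-q->B F-p->G F-q->D G-p->H G-q->H H-p->G H-q->G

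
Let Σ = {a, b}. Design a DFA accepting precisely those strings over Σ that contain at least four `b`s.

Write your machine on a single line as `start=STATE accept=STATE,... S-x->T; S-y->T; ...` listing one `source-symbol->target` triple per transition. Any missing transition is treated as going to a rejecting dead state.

Only the number of `b`s matters, and only up to 5. Make a chain q0 → q1 → q2 → q3 → q4 → q5 advanced by each `b` (with q5 absorbing); every other symbol self-loops. The accepting set is {q4, q5}.
A 6-state machine:
        a   b  
>  q0   q0  q1 
   q1   q1  q2 
   q2   q2  q3 
   q3   q3  q4 
 * q4   q4  q5 
 * q5   q5  q5 
(> = start, * = accepting)

start=q0; accept=q4,q5; q0-a->q0; q0-b->q1; q1-a->q1; q1-b->q2; q2-a->q2; q2-b->q3; q3-a->q3; q3-b->q4; q4-a->q4; q4-b->q5; q5-a->q5; q5-b->q5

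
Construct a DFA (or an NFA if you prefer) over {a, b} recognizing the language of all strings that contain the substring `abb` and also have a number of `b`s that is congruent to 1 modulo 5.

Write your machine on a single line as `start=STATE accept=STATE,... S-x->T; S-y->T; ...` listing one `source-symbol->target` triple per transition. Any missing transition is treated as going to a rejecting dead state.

start=s0; accept=s19; s0-a->s1; s0-b->s2; s1-a->s1; s1-b->s3; s2-a->s4; s2-b->s5; s3-a->s4; s3-b->s6; s4-a->s4; s4-b->s7; s5-a->s8; s5-b->s9; s6-a->s6; s6-b->s10; s7-a->s8; s7-b->s10; s8-a->s8; s8-b->s11; s9-a->s12; s9-b->s13; s10-a->s10; s10-b->s14; s11-a->s12; s11-b->s14; s12-a->s12; s12-b->s15; s13-a->s16; s13-b->s0; s14-a->s14; s14-b->s17; s15-a->s16; s15-b->s17; s16-a->s16; s16-b->s18; s17-a->s17; s17-b->s19; s18-a->s1; s18-b->s19; s19-a->s19; s19-b->s6

Handle the two conditions separately and then intersect. The first has 4 states tracking whether and how much of `abb` has been seen; the second has 5 states tracking the count of `b`s modulo 5. A product state is a pair (one from each), accepting exactly when both do.
          a    b  
>  s0     s1   s2 
   s1     s1   s3 
   s2     s4   s5 
   s3     s4   s6 
   s4     s4   s7 
   s5     s8   s9 
   s6     s6  s10 
   s7     s8  s10 
   s8     s8  s11 
   s9    s12  s13 
   s10   s10  s14 
   s11   s12  s14 
   s12   s12  s15 
   s13   s16   s0 
   s14   s14  s17 
   s15   s16  s17 
   s16   s16  s18 
   s17   s17  s19 
   s18    s1  s19 
 * s19   s19   s6 
(> = start, * = accepting)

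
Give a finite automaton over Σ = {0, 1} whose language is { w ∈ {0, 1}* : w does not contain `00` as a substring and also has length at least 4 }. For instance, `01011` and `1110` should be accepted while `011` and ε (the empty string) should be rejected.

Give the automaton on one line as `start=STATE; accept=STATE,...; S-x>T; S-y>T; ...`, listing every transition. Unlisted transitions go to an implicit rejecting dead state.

Handle the two conditions separately and then intersect. One (3 states) tracks partial matches of the forbidden pattern `00`; the other (6 states) tracks the input length, saturating at 5. Each combined state is a pair, one component from each; accept when both components accept.
          0    1  
>  s0     s1   s2 
   s1     s3   s4 
   s2     s5   s4 
   s3     s6   s6 
   s4     s7   s8 
   s5     s6   s8 
   s6     s9   s9 
   s7     s9  s10 
   s8    s11  s10 
   s9    s12  s12 
 * s10   s13  s14 
 * s11   s12  s14 
   s12   s12  s12 
 * s13   s12  s14 
 * s14   s13  s14 
(> = start, * = accepting)

start=s0; accept=s10,s11,s13,s14; s0-0>s1; s0-1>s2; s1-0>s3; s1-1>s4; s2-0>s5; s2-1>s4; s3-0>s6; s3-1>s6; s4-0>s7; s4-1>s8; s5-0>s6; s5-1>s8; s6-0>s9; s6-1>s9; s7-0>s9; s7-1>s10; s8-0>s11; s8-1>s10; s9-0>s12; s9-1>s12; s10-0>s13; s10-1>s14; s11-0>s12; s11-1>s14; s12-0>s12; s12-1>s12; s13-0>s12; s13-1>s14; s14-0>s13; s14-1>s14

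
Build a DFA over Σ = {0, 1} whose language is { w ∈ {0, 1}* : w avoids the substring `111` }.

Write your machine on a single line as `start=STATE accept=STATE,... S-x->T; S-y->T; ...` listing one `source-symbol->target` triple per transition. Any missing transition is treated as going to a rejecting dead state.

Track partial matches of the forbidden pattern `111`. State q3 is a dead state reached once `111` has occurred; every other state accepts. q0 means no part of `111` is currently matched.
4 states suffice.
        0   1  
>* q0   q0  q1 
 * q1   q0  q2 
 * q2   q0  q3 
   q3   q3  q3 
(> = start, * = accepting)

start=q0; accept=q0,q1,q2; q0-0->q0; q0-1->q1; q1-0->q0; q1-1->q2; q2-0->q0; q2-1->q3; q3-0->q3; q3-1->q3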